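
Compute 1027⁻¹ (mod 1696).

Run the extended Euclidean algorithm:
1696 = 1·1027 + 669
1027 = 1·669 + 358
669 = 1·358 + 311
358 = 1·311 + 47
311 = 6·47 + 29
47 = 1·29 + 18
29 = 1·18 + 11
18 = 1·11 + 7
11 = 1·7 + 4
7 = 1·4 + 3
4 = 1·3 + 1
3 = 3·1 + 0
gcd(1027, 1696) = 1, so the inverse exists.
Back-substitute for 1:
1 = 1·4 − 1·3
  = −1·7 + 2·4
  = 2·11 − 3·7
  = −3·18 + 5·11
  = 5·29 − 8·18
  = −8·47 + 13·29
  = 13·311 − 86·47
  = −86·358 + 99·311
  = 99·669 − 185·358
  = −185·1027 + 284·669
  = 284·1696 − 469·1027
So 1027⁻¹ ≡ −469 ≡ 1227 (mod 1696).

1227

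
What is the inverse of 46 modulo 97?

97 = 2·46 + 5
46 = 9·5 + 1
5 = 5·1 + 0
gcd(46, 97) = 1, so the inverse exists.
Back-substitute for 1:
1 = 1·46 − 9·5
  = −9·97 + 19·46
So 46⁻¹ ≡ 19 (mod 97).

19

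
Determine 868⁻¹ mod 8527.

8527 = 9×868 + 715
868 = 1×715 + 153
715 = 4×153 + 103
153 = 1×103 + 50
103 = 2×50 + 3
50 = 16×3 + 2
3 = 1×2 + 1
2 = 2×1 + 0
gcd(868, 8527) = 1, so the inverse exists.
Back-substitute for 1:
1 = 1×3 − 1×2
  = −1×50 + 17×3
  = 17×103 − 35×50
  = −35×153 + 52×103
  = 52×715 − 243×153
  = −243×868 + 295×715
  = 295×8527 − 2898×868
So 868⁻¹ ≡ −2898 ≡ 5629 (mod 8527).

5629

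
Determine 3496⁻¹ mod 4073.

Run the extended Euclidean algorithm:
4073 = 1×3496 + 577
3496 = 6×577 + 34
577 = 16×34 + 33
34 = 1×33 + 1
33 = 33×1 + 0
gcd(3496, 4073) = 1, so the inverse exists.
Bézout: 1 = −103×4073 + 120×3496.
So 3496⁻¹ ≡ 120 (mod 4073).

120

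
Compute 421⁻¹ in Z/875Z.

106

By the extended Euclidean algorithm:
875 = 2*421 + 33
421 = 12*33 + 25
33 = 1*25 + 8
25 = 3*8 + 1
8 = 8*1 + 0
gcd(421, 875) = 1, so the inverse exists.
Back-substitute for 1:
1 = 1*25 − 3*8
  = −3*33 + 4*25
  = 4*421 − 51*33
  = −51*875 + 106*421
So 421⁻¹ ≡ 106 (mod 875).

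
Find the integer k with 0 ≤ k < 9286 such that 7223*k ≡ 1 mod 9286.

1859

9286 = 1×7223 + 2063
7223 = 3×2063 + 1034
2063 = 1×1034 + 1029
1034 = 1×1029 + 5
1029 = 205×5 + 4
5 = 1×4 + 1
4 = 4×1 + 0
gcd(7223, 9286) = 1, so the inverse exists.
Back-substitute for 1:
1 = 1×5 − 1×4
  = −1×1029 + 206×5
  = 206×1034 − 207×1029
  = −207×2063 + 413×1034
  = 413×7223 − 1446×2063
  = −1446×9286 + 1859×7223
So 7223⁻¹ ≡ 1859 (mod 9286).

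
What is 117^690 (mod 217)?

1

Compute successive squares:
690 in binary is 1010110010, i.e. 690 = 512 + 128 + 32 + 16 + 2.
117^1 ≡ 117 (mod 217)
117^2 ≡ 117^2 = 13689 ≡ 18 (mod 217)
117^4 ≡ 18^2 = 324 ≡ 107 (mod 217)
117^8 ≡ 107^2 = 11449 ≡ 165 (mod 217)
117^16 ≡ 165^2 = 27225 ≡ 100 (mod 217)
117^32 ≡ 100^2 = 10000 ≡ 18 (mod 217)
117^64 ≡ 18^2 = 324 ≡ 107 (mod 217)
117^128 ≡ 107^2 = 11449 ≡ 165 (mod 217)
117^256 ≡ 165^2 = 27225 ≡ 100 (mod 217)
117^512 ≡ 100^2 = 10000 ≡ 18 (mod 217)
117^690 = 117^512 × 117^128 × 117^32 × 117^16 × 117^2 ≡ 18 × 165 × 18 × 100 × 18 (mod 217).
Accumulate the product:
18 × 165 = 2970 ≡ 149
149 × 18 = 2682 ≡ 78
78 × 100 = 7800 ≡ 205
205 × 18 = 3690 ≡ 1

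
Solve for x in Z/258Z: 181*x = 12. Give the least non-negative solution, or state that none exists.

30

gcd(181, 258) = 1, so a unique solution mod 258 exists.
181⁻¹ ≡ 67 (mod 258).
x ≡ 67*12 ≡ 30 (mod 258).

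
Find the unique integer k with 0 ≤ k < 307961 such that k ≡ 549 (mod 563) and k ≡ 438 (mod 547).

92881

563⁻¹ mod 547: 563×171 ≡ 1 (mod 547), so 563⁻¹ ≡ 171.
k = 549 + 563×((438 − 549)×171 mod 547) = 549 + 563×164 = 92881.
Check: 92881 mod 563 = 549, 92881 mod 547 = 438. ✓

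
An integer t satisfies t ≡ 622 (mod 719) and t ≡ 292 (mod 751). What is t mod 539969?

176777

719⁻¹ mod 751: 719·352 ≡ 1 (mod 751), so 719⁻¹ ≡ 352.
t = 622 + 719·((292 − 622)·352 mod 751) = 622 + 719·245 = 176777.
Check: 176777 mod 719 = 622, 176777 mod 751 = 292. ✓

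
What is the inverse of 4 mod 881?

By the extended Euclidean algorithm:
881 = 220·4 + 1
4 = 4·1 + 0
gcd(4, 881) = 1, so the inverse exists.
Bézout: 1 = 1·881 − 220·4.
So 4⁻¹ ≡ −220 ≡ 661 (mod 881).

661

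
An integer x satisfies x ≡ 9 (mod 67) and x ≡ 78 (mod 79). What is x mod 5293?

67⁻¹ mod 79: 67×46 ≡ 1 (mod 79), so 67⁻¹ ≡ 46.
x = 9 + 67×((78 − 9)×46 mod 79) = 9 + 67×14 = 947.

947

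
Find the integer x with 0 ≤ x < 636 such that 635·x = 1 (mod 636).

635

Apply the Euclidean algorithm and back-substitute:
636 = 1*635 + 1
635 = 635*1 + 0
gcd(635, 636) = 1, so the inverse exists.
Bézout: 1 = 1*636 − 1*635.
So 635⁻¹ ≡ −1 ≡ 635 (mod 636).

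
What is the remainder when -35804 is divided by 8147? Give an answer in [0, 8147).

4931

-35804 = -5*8147 + 4931, so -35804 ≡ 4931 (mod 8147).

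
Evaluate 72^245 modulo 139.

245 in binary is 11110101, i.e. 245 = 128 + 64 + 32 + 16 + 4 + 1.
72^1 ≡ 72 (mod 139)
72^2 ≡ 72^2 = 5184 ≡ 41 (mod 139)
72^4 ≡ 41^2 = 1681 ≡ 13 (mod 139)
72^8 ≡ 13^2 = 169 ≡ 30 (mod 139)
72^16 ≡ 30^2 = 900 ≡ 66 (mod 139)
72^32 ≡ 66^2 = 4356 ≡ 47 (mod 139)
72^64 ≡ 47^2 = 2209 ≡ 124 (mod 139)
72^128 ≡ 124^2 = 15376 ≡ 86 (mod 139)
72^245 = 72^128 * 72^64 * 72^32 * 72^16 * 72^4 * 72^1 ≡ 86 * 124 * 47 * 66 * 13 * 72 (mod 139).
Accumulate the product:
86 * 124 = 10664 ≡ 100
100 * 47 = 4700 ≡ 113
113 * 66 = 7458 ≡ 91
91 * 13 = 1183 ≡ 71
71 * 72 = 5112 ≡ 108

108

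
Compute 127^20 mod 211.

20 in binary is 10100, i.e. 20 = 16 + 4.
127^1 ≡ 127 (mod 211)
127^2 ≡ 127^2 = 16129 ≡ 93 (mod 211)
127^4 ≡ 93^2 = 8649 ≡ 209 (mod 211)
127^8 ≡ 209^2 = 43681 ≡ 4 (mod 211)
127^16 ≡ 4^2 = 16 (mod 211)
127^20 = 127^16 · 127^4 ≡ 16 · 209 (mod 211).
16 · 209 = 3344 ≡ 179 (mod 211).

179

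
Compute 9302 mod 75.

2

9302 = 124*75 + 2, so 9302 ≡ 2 (mod 75).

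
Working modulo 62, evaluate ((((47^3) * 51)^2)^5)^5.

25

(47)^3 ≡ 35 (mod 62)
35 * 51 = 1785 ≡ 49 (mod 62)
(49)^2 ≡ 45 (mod 62)
(45)^5 ≡ 5 (mod 62)
(5)^5 ≡ 25 (mod 62)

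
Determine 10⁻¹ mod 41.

Apply the Euclidean algorithm and back-substitute:
41 = 4*10 + 1
10 = 10*1 + 0
gcd(10, 41) = 1, so the inverse exists.
Bézout: 1 = 1*41 − 4*10.
So 10⁻¹ ≡ −4 ≡ 37 (mod 41).

37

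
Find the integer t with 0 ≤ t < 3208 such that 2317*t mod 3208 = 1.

1613

Apply the Euclidean algorithm and back-substitute:
3208 = 1*2317 + 891
2317 = 2*891 + 535
891 = 1*535 + 356
535 = 1*356 + 179
356 = 1*179 + 177
179 = 1*177 + 2
177 = 88*2 + 1
2 = 2*1 + 0
gcd(2317, 3208) = 1, so the inverse exists.
Back-substitute for 1:
1 = 1*177 − 88*2
  = −88*179 + 89*177
  = 89*356 − 177*179
  = −177*535 + 266*356
  = 266*891 − 443*535
  = −443*2317 + 1152*891
  = 1152*3208 − 1595*2317
So 2317⁻¹ ≡ −1595 ≡ 1613 (mod 3208).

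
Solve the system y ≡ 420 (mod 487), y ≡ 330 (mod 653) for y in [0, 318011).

276549

487⁻¹ mod 653: 487×59 ≡ 1 (mod 653), so 487⁻¹ ≡ 59.
y = 420 + 487×((330 − 420)×59 mod 653) = 420 + 487×567 = 276549.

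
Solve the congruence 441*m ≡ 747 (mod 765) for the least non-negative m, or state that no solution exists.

52

gcd(441, 765) = 9, and 9 | 747, so solutions exist.
Divide through by 9: 49*m ≡ 83 (mod 85).
49⁻¹ ≡ 59 (mod 85).
m ≡ 59*83 ≡ 52 (mod 85).
The smallest non-negative solution is m = 52.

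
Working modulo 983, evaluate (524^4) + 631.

(524)^4 ≡ 512 (mod 983)
512 + 631 = 1143 ≡ 160 (mod 983)

160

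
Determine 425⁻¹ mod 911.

448

911 = 2·425 + 61
425 = 6·61 + 59
61 = 1·59 + 2
59 = 29·2 + 1
2 = 2·1 + 0
gcd(425, 911) = 1, so the inverse exists.
Back-substitute for 1:
1 = 1·59 − 29·2
  = −29·61 + 30·59
  = 30·425 − 209·61
  = −209·911 + 448·425
So 425⁻¹ ≡ 448 (mod 911).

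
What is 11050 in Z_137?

90

11050 = 80×137 + 90, so 11050 ≡ 90 (mod 137).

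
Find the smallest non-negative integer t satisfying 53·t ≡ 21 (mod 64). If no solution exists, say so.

33

gcd(53, 64) = 1, so a unique solution mod 64 exists.
53⁻¹ ≡ 29 (mod 64).
t ≡ 29·21 ≡ 33 (mod 64).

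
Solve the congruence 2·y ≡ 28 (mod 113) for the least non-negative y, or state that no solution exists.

14

gcd(2, 113) = 1, so a unique solution mod 113 exists.
2⁻¹ ≡ 57 (mod 113).
y ≡ 57·28 ≡ 14 (mod 113).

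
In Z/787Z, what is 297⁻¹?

Apply the Euclidean algorithm and back-substitute:
787 = 2*297 + 193
297 = 1*193 + 104
193 = 1*104 + 89
104 = 1*89 + 15
89 = 5*15 + 14
15 = 1*14 + 1
14 = 14*1 + 0
gcd(297, 787) = 1, so the inverse exists.
Back-substitute for 1:
1 = 1*15 − 1*14
  = −1*89 + 6*15
  = 6*104 − 7*89
  = −7*193 + 13*104
  = 13*297 − 20*193
  = −20*787 + 53*297
So 297⁻¹ ≡ 53 (mod 787).

53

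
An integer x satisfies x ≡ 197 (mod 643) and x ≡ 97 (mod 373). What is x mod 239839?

222032

643⁻¹ mod 373: 643×239 ≡ 1 (mod 373), so 643⁻¹ ≡ 239.
x = 197 + 643×((97 − 197)×239 mod 373) = 197 + 643×345 = 222032.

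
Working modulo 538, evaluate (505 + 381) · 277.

505 + 381 = 886 ≡ 348 (mod 538)
348 · 277 = 96396 ≡ 94 (mod 538)

94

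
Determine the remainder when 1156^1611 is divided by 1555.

1286

1156^1 ≡ 1156 (mod 1555)
1156^2 ≡ 1156^2 = 1336336 ≡ 591 (mod 1555)
1156^4 ≡ 591^2 = 349281 ≡ 961 (mod 1555)
1156^8 ≡ 961^2 = 923521 ≡ 1406 (mod 1555)
1156^16 ≡ 1406^2 = 1976836 ≡ 431 (mod 1555)
1156^32 ≡ 431^2 = 185761 ≡ 716 (mod 1555)
1156^64 ≡ 716^2 = 512656 ≡ 1061 (mod 1555)
1156^128 ≡ 1061^2 = 1125721 ≡ 1456 (mod 1555)
1156^256 ≡ 1456^2 = 2119936 ≡ 471 (mod 1555)
1156^512 ≡ 471^2 = 221841 ≡ 1031 (mod 1555)
1156^1024 ≡ 1031^2 = 1062961 ≡ 896 (mod 1555)
1156^1611 = 1156^1024 * 1156^512 * 1156^64 * 1156^8 * 1156^2 * 1156^1 ≡ 896 * 1031 * 1061 * 1406 * 591 * 1156 (mod 1555).
Accumulate the product:
896 * 1031 = 923776 ≡ 106
106 * 1061 = 112466 ≡ 506
506 * 1406 = 711436 ≡ 801
801 * 591 = 473391 ≡ 671
671 * 1156 = 775676 ≡ 1286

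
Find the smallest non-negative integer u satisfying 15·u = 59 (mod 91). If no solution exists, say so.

gcd(15, 91) = 1, so a unique solution mod 91 exists.
15⁻¹ ≡ 85 (mod 91).
u ≡ 85·59 ≡ 10 (mod 91).

10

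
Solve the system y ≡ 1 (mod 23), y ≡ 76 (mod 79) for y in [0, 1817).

23⁻¹ mod 79: 23*55 ≡ 1 (mod 79), so 23⁻¹ ≡ 55.
y = 1 + 23*((76 − 1)*55 mod 79) = 1 + 23*17 = 392.
Check: 392 mod 23 = 1, 392 mod 79 = 76. ✓

392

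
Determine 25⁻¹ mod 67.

Apply the Euclidean algorithm and back-substitute:
67 = 2*25 + 17
25 = 1*17 + 8
17 = 2*8 + 1
8 = 8*1 + 0
gcd(25, 67) = 1, so the inverse exists.
Bézout: 1 = 3*67 − 8*25.
So 25⁻¹ ≡ −8 ≡ 59 (mod 67).

59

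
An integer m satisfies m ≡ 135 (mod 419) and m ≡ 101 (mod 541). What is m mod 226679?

93153

419⁻¹ mod 541: 419*439 ≡ 1 (mod 541), so 419⁻¹ ≡ 439.
m = 135 + 419*((101 − 135)*439 mod 541) = 135 + 419*222 = 93153.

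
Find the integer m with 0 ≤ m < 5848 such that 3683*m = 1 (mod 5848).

Apply the Euclidean algorithm and back-substitute:
5848 = 1*3683 + 2165
3683 = 1*2165 + 1518
2165 = 1*1518 + 647
1518 = 2*647 + 224
647 = 2*224 + 199
224 = 1*199 + 25
199 = 7*25 + 24
25 = 1*24 + 1
24 = 24*1 + 0
gcd(3683, 5848) = 1, so the inverse exists.
Back-substitute for 1:
1 = 1*25 − 1*24
  = −1*199 + 8*25
  = 8*224 − 9*199
  = −9*647 + 26*224
  = 26*1518 − 61*647
  = −61*2165 + 87*1518
  = 87*3683 − 148*2165
  = −148*5848 + 235*3683
So 3683⁻¹ ≡ 235 (mod 5848).

235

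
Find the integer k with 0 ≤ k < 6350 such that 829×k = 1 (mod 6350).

1869

By the extended Euclidean algorithm:
6350 = 7*829 + 547
829 = 1*547 + 282
547 = 1*282 + 265
282 = 1*265 + 17
265 = 15*17 + 10
17 = 1*10 + 7
10 = 1*7 + 3
7 = 2*3 + 1
3 = 3*1 + 0
gcd(829, 6350) = 1, so the inverse exists.
Bézout: 1 = −244*6350 + 1869*829.
So 829⁻¹ ≡ 1869 (mod 6350).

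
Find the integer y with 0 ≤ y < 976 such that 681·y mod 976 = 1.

665

Run the extended Euclidean algorithm:
976 = 1×681 + 295
681 = 2×295 + 91
295 = 3×91 + 22
91 = 4×22 + 3
22 = 7×3 + 1
3 = 3×1 + 0
gcd(681, 976) = 1, so the inverse exists.
Back-substitute for 1:
1 = 1×22 − 7×3
  = −7×91 + 29×22
  = 29×295 − 94×91
  = −94×681 + 217×295
  = 217×976 − 311×681
So 681⁻¹ ≡ −311 ≡ 665 (mod 976).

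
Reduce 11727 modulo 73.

47

11727 = 160×73 + 47, so 11727 ≡ 47 (mod 73).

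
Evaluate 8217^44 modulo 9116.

44 in binary is 101100, i.e. 44 = 32 + 8 + 4.
8217^1 ≡ 8217 (mod 9116)
8217^2 ≡ 8217^2 = 67519089 ≡ 5993 (mod 9116)
8217^4 ≡ 5993^2 = 35916049 ≡ 8125 (mod 9116)
8217^8 ≡ 8125^2 = 66015625 ≡ 6669 (mod 9116)
8217^16 ≡ 6669^2 = 44475561 ≡ 7713 (mod 9116)
8217^32 ≡ 7713^2 = 59490369 ≡ 8469 (mod 9116)
8217^44 = 8217^32 * 8217^8 * 8217^4 ≡ 8469 * 6669 * 8125 (mod 9116).
Accumulate the product:
8469 * 6669 = 56479761 ≡ 6141
6141 * 8125 = 49895625 ≡ 3757

3757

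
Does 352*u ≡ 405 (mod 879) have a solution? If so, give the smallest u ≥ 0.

gcd(352, 879) = 1, so a unique solution mod 879 exists.
352⁻¹ ≡ 442 (mod 879).
u ≡ 442*405 ≡ 573 (mod 879).

573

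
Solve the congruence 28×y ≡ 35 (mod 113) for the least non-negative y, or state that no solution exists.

gcd(28, 113) = 1, so a unique solution mod 113 exists.
28⁻¹ ≡ 109 (mod 113).
y ≡ 109×35 ≡ 86 (mod 113).

86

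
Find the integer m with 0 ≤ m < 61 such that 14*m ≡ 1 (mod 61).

48

Run the extended Euclidean algorithm:
61 = 4*14 + 5
14 = 2*5 + 4
5 = 1*4 + 1
4 = 4*1 + 0
gcd(14, 61) = 1, so the inverse exists.
Back-substitute for 1:
1 = 1*5 − 1*4
  = −1*14 + 3*5
  = 3*61 − 13*14
So 14⁻¹ ≡ −13 ≡ 48 (mod 61).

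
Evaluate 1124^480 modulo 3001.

2596

Compute successive squares:
480 in binary is 111100000, i.e. 480 = 256 + 128 + 64 + 32.
1124^1 ≡ 1124 (mod 3001)
1124^2 ≡ 1124^2 = 1263376 ≡ 2956 (mod 3001)
1124^4 ≡ 2956^2 = 8737936 ≡ 2025 (mod 3001)
1124^8 ≡ 2025^2 = 4100625 ≡ 1259 (mod 3001)
1124^16 ≡ 1259^2 = 1585081 ≡ 553 (mod 3001)
1124^32 ≡ 553^2 = 305809 ≡ 2708 (mod 3001)
1124^64 ≡ 2708^2 = 7333264 ≡ 1821 (mod 3001)
1124^128 ≡ 1821^2 = 3316041 ≡ 2937 (mod 3001)
1124^256 ≡ 2937^2 = 8625969 ≡ 1095 (mod 3001)
1124^480 = 1124^256 * 1124^128 * 1124^64 * 1124^32 ≡ 1095 * 2937 * 1821 * 2708 (mod 3001).
Accumulate the product:
1095 * 2937 = 3216015 ≡ 1944
1944 * 1821 = 3540024 ≡ 1845
1845 * 2708 = 4996260 ≡ 2596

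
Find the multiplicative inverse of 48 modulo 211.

22

Run the extended Euclidean algorithm:
211 = 4·48 + 19
48 = 2·19 + 10
19 = 1·10 + 9
10 = 1·9 + 1
9 = 9·1 + 0
gcd(48, 211) = 1, so the inverse exists.
Bézout: 1 = −5·211 + 22·48.
So 48⁻¹ ≡ 22 (mod 211).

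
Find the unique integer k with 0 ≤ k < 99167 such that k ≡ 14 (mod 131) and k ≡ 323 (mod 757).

76780

131⁻¹ mod 757: 131×705 ≡ 1 (mod 757), so 131⁻¹ ≡ 705.
k = 14 + 131×((323 − 14)×705 mod 757) = 14 + 131×586 = 76780.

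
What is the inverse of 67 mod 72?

72 = 1·67 + 5
67 = 13·5 + 2
5 = 2·2 + 1
2 = 2·1 + 0
gcd(67, 72) = 1, so the inverse exists.
Bézout: 1 = 27·72 − 29·67.
So 67⁻¹ ≡ −29 ≡ 43 (mod 72).

43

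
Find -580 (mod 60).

-580 = -10*60 + 20, so -580 ≡ 20 (mod 60).

20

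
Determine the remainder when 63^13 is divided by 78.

Using repeated squaring:
13 in binary is 1101, i.e. 13 = 8 + 4 + 1.
63^1 ≡ 63 (mod 78)
63^2 ≡ 63^2 = 3969 ≡ 69 (mod 78)
63^4 ≡ 69^2 = 4761 ≡ 3 (mod 78)
63^8 ≡ 3^2 = 9 (mod 78)
63^13 = 63^8 · 63^4 · 63^1 ≡ 9 · 3 · 63 (mod 78).
Accumulate the product:
9 · 3 = 27
27 · 63 = 1701 ≡ 63

63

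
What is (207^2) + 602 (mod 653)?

(207)^2 ≡ 404 (mod 653)
404 + 602 = 1006 ≡ 353 (mod 653)

353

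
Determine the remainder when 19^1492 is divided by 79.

1492 in binary is 10111010100, i.e. 1492 = 1024 + 256 + 128 + 64 + 16 + 4.
19^1 ≡ 19 (mod 79)
19^2 ≡ 19^2 = 361 ≡ 45 (mod 79)
19^4 ≡ 45^2 = 2025 ≡ 50 (mod 79)
19^8 ≡ 50^2 = 2500 ≡ 51 (mod 79)
19^16 ≡ 51^2 = 2601 ≡ 73 (mod 79)
19^32 ≡ 73^2 = 5329 ≡ 36 (mod 79)
19^64 ≡ 36^2 = 1296 ≡ 32 (mod 79)
19^128 ≡ 32^2 = 1024 ≡ 76 (mod 79)
19^256 ≡ 76^2 = 5776 ≡ 9 (mod 79)
19^512 ≡ 9^2 = 81 ≡ 2 (mod 79)
19^1024 ≡ 2^2 = 4 (mod 79)
19^1492 = 19^1024 · 19^256 · 19^128 · 19^64 · 19^16 · 19^4 ≡ 4 · 9 · 76 · 32 · 73 · 50 (mod 79).
Accumulate the product:
4 · 9 = 36
36 · 76 = 2736 ≡ 50
50 · 32 = 1600 ≡ 20
20 · 73 = 1460 ≡ 38
38 · 50 = 1900 ≡ 4

4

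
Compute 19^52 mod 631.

136

52 in binary is 110100, i.e. 52 = 32 + 16 + 4.
19^1 ≡ 19 (mod 631)
19^2 ≡ 19^2 = 361 (mod 631)
19^4 ≡ 361^2 = 130321 ≡ 335 (mod 631)
19^8 ≡ 335^2 = 112225 ≡ 538 (mod 631)
19^16 ≡ 538^2 = 289444 ≡ 446 (mod 631)
19^32 ≡ 446^2 = 198916 ≡ 151 (mod 631)
19^52 = 19^32 · 19^16 · 19^4 ≡ 151 · 446 · 335 (mod 631).
Accumulate the product:
151 · 446 = 67346 ≡ 460
460 · 335 = 154100 ≡ 136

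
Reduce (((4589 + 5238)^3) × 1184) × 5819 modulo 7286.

4589 + 5238 = 9827 ≡ 2541 (mod 7286)
(2541)^3 ≡ 1057 (mod 7286)
1057 × 1184 = 1251488 ≡ 5582 (mod 7286)
5582 × 5819 = 32481658 ≡ 670 (mod 7286)

670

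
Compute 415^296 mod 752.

Using repeated squaring:
296 in binary is 100101000, i.e. 296 = 256 + 32 + 8.
415^1 ≡ 415 (mod 752)
415^2 ≡ 415^2 = 172225 ≡ 17 (mod 752)
415^4 ≡ 17^2 = 289 (mod 752)
415^8 ≡ 289^2 = 83521 ≡ 49 (mod 752)
415^16 ≡ 49^2 = 2401 ≡ 145 (mod 752)
415^32 ≡ 145^2 = 21025 ≡ 721 (mod 752)
415^64 ≡ 721^2 = 519841 ≡ 209 (mod 752)
415^128 ≡ 209^2 = 43681 ≡ 65 (mod 752)
415^256 ≡ 65^2 = 4225 ≡ 465 (mod 752)
415^296 = 415^256 · 415^32 · 415^8 ≡ 465 · 721 · 49 (mod 752).
Accumulate the product:
465 · 721 = 335265 ≡ 625
625 · 49 = 30625 ≡ 545

545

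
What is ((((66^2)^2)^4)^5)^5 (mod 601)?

576

(66)^2 ≡ 149 (mod 601)
(149)^2 ≡ 565 (mod 601)
(565)^4 ≡ 422 (mod 601)
(422)^5 ≡ 151 (mod 601)
(151)^5 ≡ 576 (mod 601)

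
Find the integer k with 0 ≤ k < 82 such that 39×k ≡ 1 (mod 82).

82 = 2×39 + 4
39 = 9×4 + 3
4 = 1×3 + 1
3 = 3×1 + 0
gcd(39, 82) = 1, so the inverse exists.
Back-substitute for 1:
1 = 1×4 − 1×3
  = −1×39 + 10×4
  = 10×82 − 21×39
So 39⁻¹ ≡ −21 ≡ 61 (mod 82).

61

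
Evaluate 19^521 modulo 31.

521 in binary is 1000001001, i.e. 521 = 512 + 8 + 1.
19^1 ≡ 19 (mod 31)
19^2 ≡ 19^2 = 361 ≡ 20 (mod 31)
19^4 ≡ 20^2 = 400 ≡ 28 (mod 31)
19^8 ≡ 28^2 = 784 ≡ 9 (mod 31)
19^16 ≡ 9^2 = 81 ≡ 19 (mod 31)
19^32 ≡ 19^2 = 361 ≡ 20 (mod 31)
19^64 ≡ 20^2 = 400 ≡ 28 (mod 31)
19^128 ≡ 28^2 = 784 ≡ 9 (mod 31)
19^256 ≡ 9^2 = 81 ≡ 19 (mod 31)
19^512 ≡ 19^2 = 361 ≡ 20 (mod 31)
19^521 = 19^512 · 19^8 · 19^1 ≡ 20 · 9 · 19 (mod 31).
Accumulate the product:
20 · 9 = 180 ≡ 25
25 · 19 = 475 ≡ 10

10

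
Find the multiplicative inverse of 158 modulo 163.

163 = 1×158 + 5
158 = 31×5 + 3
5 = 1×3 + 2
3 = 1×2 + 1
2 = 2×1 + 0
gcd(158, 163) = 1, so the inverse exists.
Bézout: 1 = −63×163 + 65×158.
So 158⁻¹ ≡ 65 (mod 163).

65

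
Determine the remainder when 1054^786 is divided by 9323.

5524

786 in binary is 1100010010, i.e. 786 = 512 + 256 + 16 + 2.
1054^1 ≡ 1054 (mod 9323)
1054^2 ≡ 1054^2 = 1110916 ≡ 1479 (mod 9323)
1054^4 ≡ 1479^2 = 2187441 ≡ 5859 (mod 9323)
1054^8 ≡ 5859^2 = 34327881 ≡ 595 (mod 9323)
1054^16 ≡ 595^2 = 354025 ≡ 9074 (mod 9323)
1054^32 ≡ 9074^2 = 82337476 ≡ 6063 (mod 9323)
1054^64 ≡ 6063^2 = 36759969 ≡ 8703 (mod 9323)
1054^128 ≡ 8703^2 = 75742209 ≡ 2157 (mod 9323)
1054^256 ≡ 2157^2 = 4652649 ≡ 472 (mod 9323)
1054^512 ≡ 472^2 = 222784 ≡ 8355 (mod 9323)
1054^786 = 1054^512 * 1054^256 * 1054^16 * 1054^2 ≡ 8355 * 472 * 9074 * 1479 (mod 9323).
Accumulate the product:
8355 * 472 = 3943560 ≡ 9254
9254 * 9074 = 83970796 ≡ 7858
7858 * 1479 = 11621982 ≡ 5524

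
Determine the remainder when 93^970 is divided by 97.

93^1 ≡ 93 (mod 97)
93^2 ≡ 93^2 = 8649 ≡ 16 (mod 97)
93^4 ≡ 16^2 = 256 ≡ 62 (mod 97)
93^8 ≡ 62^2 = 3844 ≡ 61 (mod 97)
93^16 ≡ 61^2 = 3721 ≡ 35 (mod 97)
93^32 ≡ 35^2 = 1225 ≡ 61 (mod 97)
93^64 ≡ 61^2 = 3721 ≡ 35 (mod 97)
93^128 ≡ 35^2 = 1225 ≡ 61 (mod 97)
93^256 ≡ 61^2 = 3721 ≡ 35 (mod 97)
93^512 ≡ 35^2 = 1225 ≡ 61 (mod 97)
93^970 = 93^512 × 93^256 × 93^128 × 93^64 × 93^8 × 93^2 ≡ 61 × 35 × 61 × 35 × 61 × 16 (mod 97).
Accumulate the product:
61 × 35 = 2135 ≡ 1
1 × 61 = 61
61 × 35 = 2135 ≡ 1
1 × 61 = 61
61 × 16 = 976 ≡ 6

6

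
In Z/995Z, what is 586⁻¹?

Run the extended Euclidean algorithm:
995 = 1*586 + 409
586 = 1*409 + 177
409 = 2*177 + 55
177 = 3*55 + 12
55 = 4*12 + 7
12 = 1*7 + 5
7 = 1*5 + 2
5 = 2*2 + 1
2 = 2*1 + 0
gcd(586, 995) = 1, so the inverse exists.
Back-substitute for 1:
1 = 1*5 − 2*2
  = −2*7 + 3*5
  = 3*12 − 5*7
  = −5*55 + 23*12
  = 23*177 − 74*55
  = −74*409 + 171*177
  = 171*586 − 245*409
  = −245*995 + 416*586
So 586⁻¹ ≡ 416 (mod 995).

416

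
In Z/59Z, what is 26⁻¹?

25

Apply the Euclidean algorithm and back-substitute:
59 = 2·26 + 7
26 = 3·7 + 5
7 = 1·5 + 2
5 = 2·2 + 1
2 = 2·1 + 0
gcd(26, 59) = 1, so the inverse exists.
Back-substitute for 1:
1 = 1·5 − 2·2
  = −2·7 + 3·5
  = 3·26 − 11·7
  = −11·59 + 25·26
So 26⁻¹ ≡ 25 (mod 59).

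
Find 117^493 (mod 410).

493 in binary is 111101101, i.e. 493 = 256 + 128 + 64 + 32 + 8 + 4 + 1.
117^1 ≡ 117 (mod 410)
117^2 ≡ 117^2 = 13689 ≡ 159 (mod 410)
117^4 ≡ 159^2 = 25281 ≡ 271 (mod 410)
117^8 ≡ 271^2 = 73441 ≡ 51 (mod 410)
117^16 ≡ 51^2 = 2601 ≡ 141 (mod 410)
117^32 ≡ 141^2 = 19881 ≡ 201 (mod 410)
117^64 ≡ 201^2 = 40401 ≡ 221 (mod 410)
117^128 ≡ 221^2 = 48841 ≡ 51 (mod 410)
117^256 ≡ 51^2 = 2601 ≡ 141 (mod 410)
117^493 = 117^256 · 117^128 · 117^64 · 117^32 · 117^8 · 117^4 · 117^1 ≡ 141 · 51 · 221 · 201 · 51 · 271 · 117 (mod 410).
Accumulate the product:
141 · 51 = 7191 ≡ 221
221 · 221 = 48841 ≡ 51
51 · 201 = 10251 ≡ 1
1 · 51 = 51
51 · 271 = 13821 ≡ 291
291 · 117 = 34047 ≡ 17

17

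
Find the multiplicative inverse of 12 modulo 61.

56

Apply the Euclidean algorithm and back-substitute:
61 = 5*12 + 1
12 = 12*1 + 0
gcd(12, 61) = 1, so the inverse exists.
Bézout: 1 = 1*61 − 5*12.
So 12⁻¹ ≡ −5 ≡ 56 (mod 61).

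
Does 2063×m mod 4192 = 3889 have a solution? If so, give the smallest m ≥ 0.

1343

gcd(2063, 4192) = 1, so a unique solution mod 4192 exists.
2063⁻¹ ≡ 2223 (mod 4192).
m ≡ 2223×3889 ≡ 1343 (mod 4192).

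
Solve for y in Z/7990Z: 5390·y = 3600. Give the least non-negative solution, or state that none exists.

gcd(5390, 7990) = 10, and 10 | 3600, so solutions exist.
Divide through by 10: 539·y ≡ 360 mod 799.
539⁻¹ ≡ 673 (mod 799).
y ≡ 673·360 ≡ 183 (mod 799).
The smallest non-negative solution is y = 183.

183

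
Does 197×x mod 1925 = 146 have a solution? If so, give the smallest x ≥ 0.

gcd(197, 1925) = 1, so a unique solution mod 1925 exists.
197⁻¹ ≡ 1583 (mod 1925).
x ≡ 1583×146 ≡ 118 (mod 1925).

118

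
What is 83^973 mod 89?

56

973 in binary is 1111001101, i.e. 973 = 512 + 256 + 128 + 64 + 8 + 4 + 1.
83^1 ≡ 83 (mod 89)
83^2 ≡ 83^2 = 6889 ≡ 36 (mod 89)
83^4 ≡ 36^2 = 1296 ≡ 50 (mod 89)
83^8 ≡ 50^2 = 2500 ≡ 8 (mod 89)
83^16 ≡ 8^2 = 64 (mod 89)
83^32 ≡ 64^2 = 4096 ≡ 2 (mod 89)
83^64 ≡ 2^2 = 4 (mod 89)
83^128 ≡ 4^2 = 16 (mod 89)
83^256 ≡ 16^2 = 256 ≡ 78 (mod 89)
83^512 ≡ 78^2 = 6084 ≡ 32 (mod 89)
83^973 = 83^512 · 83^256 · 83^128 · 83^64 · 83^8 · 83^4 · 83^1 ≡ 32 · 78 · 16 · 4 · 8 · 50 · 83 (mod 89).
Accumulate the product:
32 · 78 = 2496 ≡ 4
4 · 16 = 64
64 · 4 = 256 ≡ 78
78 · 8 = 624 ≡ 1
1 · 50 = 50
50 · 83 = 4150 ≡ 56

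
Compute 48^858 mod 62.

16

Using repeated squaring:
858 in binary is 1101011010, i.e. 858 = 512 + 256 + 64 + 16 + 8 + 2.
48^1 ≡ 48 (mod 62)
48^2 ≡ 48^2 = 2304 ≡ 10 (mod 62)
48^4 ≡ 10^2 = 100 ≡ 38 (mod 62)
48^8 ≡ 38^2 = 1444 ≡ 18 (mod 62)
48^16 ≡ 18^2 = 324 ≡ 14 (mod 62)
48^32 ≡ 14^2 = 196 ≡ 10 (mod 62)
48^64 ≡ 10^2 = 100 ≡ 38 (mod 62)
48^128 ≡ 38^2 = 1444 ≡ 18 (mod 62)
48^256 ≡ 18^2 = 324 ≡ 14 (mod 62)
48^512 ≡ 14^2 = 196 ≡ 10 (mod 62)
48^858 = 48^512 × 48^256 × 48^64 × 48^16 × 48^8 × 48^2 ≡ 10 × 14 × 38 × 14 × 18 × 10 (mod 62).
Accumulate the product:
10 × 14 = 140 ≡ 16
16 × 38 = 608 ≡ 50
50 × 14 = 700 ≡ 18
18 × 18 = 324 ≡ 14
14 × 10 = 140 ≡ 16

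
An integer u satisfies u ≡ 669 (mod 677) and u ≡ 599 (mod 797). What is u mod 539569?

46028

677⁻¹ mod 797: 677·352 ≡ 1 (mod 797), so 677⁻¹ ≡ 352.
u = 669 + 677·((599 − 669)·352 mod 797) = 669 + 677·67 = 46028.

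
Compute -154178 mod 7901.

-154178 = -20×7901 + 3842, so -154178 ≡ 3842 (mod 7901).

3842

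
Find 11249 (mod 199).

11249 = 56·199 + 105, so 11249 ≡ 105 (mod 199).

105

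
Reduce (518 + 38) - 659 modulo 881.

518 + 38 = 556
556 - 659 = -103 ≡ 778 (mod 881)

778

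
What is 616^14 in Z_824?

Using repeated squaring:
14 in binary is 1110, i.e. 14 = 8 + 4 + 2.
616^1 ≡ 616 (mod 824)
616^2 ≡ 616^2 = 379456 ≡ 416 (mod 824)
616^4 ≡ 416^2 = 173056 ≡ 16 (mod 824)
616^8 ≡ 16^2 = 256 (mod 824)
616^14 = 616^8 × 616^4 × 616^2 ≡ 256 × 16 × 416 (mod 824).
Accumulate the product:
256 × 16 = 4096 ≡ 800
800 × 416 = 332800 ≡ 728

728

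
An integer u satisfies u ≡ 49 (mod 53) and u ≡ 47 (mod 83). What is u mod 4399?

53⁻¹ mod 83: 53·47 ≡ 1 (mod 83), so 53⁻¹ ≡ 47.
u = 49 + 53·((47 − 49)·47 mod 83) = 49 + 53·72 = 3865.

3865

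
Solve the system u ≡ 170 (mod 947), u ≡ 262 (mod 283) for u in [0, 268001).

121386

947⁻¹ mod 283: 947×26 ≡ 1 (mod 283), so 947⁻¹ ≡ 26.
u = 170 + 947×((262 − 170)×26 mod 283) = 170 + 947×128 = 121386.
Check: 121386 mod 947 = 170, 121386 mod 283 = 262. ✓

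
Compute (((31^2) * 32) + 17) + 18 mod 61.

43

(31)^2 ≡ 46 (mod 61)
46 * 32 = 1472 ≡ 8 (mod 61)
8 + 17 = 25
25 + 18 = 43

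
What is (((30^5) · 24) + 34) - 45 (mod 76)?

(30)^5 ≡ 64 (mod 76)
64 · 24 = 1536 ≡ 16 (mod 76)
16 + 34 = 50
50 - 45 = 5

5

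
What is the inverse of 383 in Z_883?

883 = 2·383 + 117
383 = 3·117 + 32
117 = 3·32 + 21
32 = 1·21 + 11
21 = 1·11 + 10
11 = 1·10 + 1
10 = 10·1 + 0
gcd(383, 883) = 1, so the inverse exists.
Bézout: 1 = −36·883 + 83·383.
So 383⁻¹ ≡ 83 (mod 883).

83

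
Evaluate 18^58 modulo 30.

24

58 in binary is 111010, i.e. 58 = 32 + 16 + 8 + 2.
18^1 ≡ 18 (mod 30)
18^2 ≡ 18^2 = 324 ≡ 24 (mod 30)
18^4 ≡ 24^2 = 576 ≡ 6 (mod 30)
18^8 ≡ 6^2 = 36 ≡ 6 (mod 30)
18^16 ≡ 6^2 = 36 ≡ 6 (mod 30)
18^32 ≡ 6^2 = 36 ≡ 6 (mod 30)
18^58 = 18^32 × 18^16 × 18^8 × 18^2 ≡ 6 × 6 × 6 × 24 (mod 30).
Accumulate the product:
6 × 6 = 36 ≡ 6
6 × 6 = 36 ≡ 6
6 × 24 = 144 ≡ 24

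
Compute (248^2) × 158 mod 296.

(248)^2 ≡ 232 (mod 296)
232 × 158 = 36656 ≡ 248 (mod 296)

248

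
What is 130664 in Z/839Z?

130664 = 155*839 + 619, so 130664 ≡ 619 (mod 839).

619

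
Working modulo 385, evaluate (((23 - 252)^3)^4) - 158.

88

23 - 252 = -229 ≡ 156 (mod 385)
(156)^3 ≡ 316 (mod 385)
(316)^4 ≡ 246 (mod 385)
246 - 158 = 88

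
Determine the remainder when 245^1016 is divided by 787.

630

245^1 ≡ 245 (mod 787)
245^2 ≡ 245^2 = 60025 ≡ 213 (mod 787)
245^4 ≡ 213^2 = 45369 ≡ 510 (mod 787)
245^8 ≡ 510^2 = 260100 ≡ 390 (mod 787)
245^16 ≡ 390^2 = 152100 ≡ 209 (mod 787)
245^32 ≡ 209^2 = 43681 ≡ 396 (mod 787)
245^64 ≡ 396^2 = 156816 ≡ 203 (mod 787)
245^128 ≡ 203^2 = 41209 ≡ 285 (mod 787)
245^256 ≡ 285^2 = 81225 ≡ 164 (mod 787)
245^512 ≡ 164^2 = 26896 ≡ 138 (mod 787)
245^1016 = 245^512 * 245^256 * 245^128 * 245^64 * 245^32 * 245^16 * 245^8 ≡ 138 * 164 * 285 * 203 * 396 * 209 * 390 (mod 787).
Accumulate the product:
138 * 164 = 22632 ≡ 596
596 * 285 = 169860 ≡ 655
655 * 203 = 132965 ≡ 749
749 * 396 = 296604 ≡ 692
692 * 209 = 144628 ≡ 607
607 * 390 = 236730 ≡ 630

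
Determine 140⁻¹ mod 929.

929 = 6·140 + 89
140 = 1·89 + 51
89 = 1·51 + 38
51 = 1·38 + 13
38 = 2·13 + 12
13 = 1·12 + 1
12 = 12·1 + 0
gcd(140, 929) = 1, so the inverse exists.
Back-substitute for 1:
1 = 1·13 − 1·12
  = −1·38 + 3·13
  = 3·51 − 4·38
  = −4·89 + 7·51
  = 7·140 − 11·89
  = −11·929 + 73·140
So 140⁻¹ ≡ 73 (mod 929).

73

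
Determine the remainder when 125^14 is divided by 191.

14 in binary is 1110, i.e. 14 = 8 + 4 + 2.
125^1 ≡ 125 (mod 191)
125^2 ≡ 125^2 = 15625 ≡ 154 (mod 191)
125^4 ≡ 154^2 = 23716 ≡ 32 (mod 191)
125^8 ≡ 32^2 = 1024 ≡ 69 (mod 191)
125^14 = 125^8 × 125^4 × 125^2 ≡ 69 × 32 × 154 (mod 191).
Accumulate the product:
69 × 32 = 2208 ≡ 107
107 × 154 = 16478 ≡ 52

52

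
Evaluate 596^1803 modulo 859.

Compute successive squares:
1803 in binary is 11100001011, i.e. 1803 = 1024 + 512 + 256 + 8 + 2 + 1.
596^1 ≡ 596 (mod 859)
596^2 ≡ 596^2 = 355216 ≡ 449 (mod 859)
596^4 ≡ 449^2 = 201601 ≡ 595 (mod 859)
596^8 ≡ 595^2 = 354025 ≡ 117 (mod 859)
596^16 ≡ 117^2 = 13689 ≡ 804 (mod 859)
596^32 ≡ 804^2 = 646416 ≡ 448 (mod 859)
596^64 ≡ 448^2 = 200704 ≡ 557 (mod 859)
596^128 ≡ 557^2 = 310249 ≡ 150 (mod 859)
596^256 ≡ 150^2 = 22500 ≡ 166 (mod 859)
596^512 ≡ 166^2 = 27556 ≡ 68 (mod 859)
596^1024 ≡ 68^2 = 4624 ≡ 329 (mod 859)
596^1803 = 596^1024 * 596^512 * 596^256 * 596^8 * 596^2 * 596^1 ≡ 329 * 68 * 166 * 117 * 449 * 596 (mod 859).
Accumulate the product:
329 * 68 = 22372 ≡ 38
38 * 166 = 6308 ≡ 295
295 * 117 = 34515 ≡ 155
155 * 449 = 69595 ≡ 16
16 * 596 = 9536 ≡ 87

87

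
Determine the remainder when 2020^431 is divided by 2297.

1478

By square-and-multiply:
2020^1 ≡ 2020 (mod 2297)
2020^2 ≡ 2020^2 = 4080400 ≡ 928 (mod 2297)
2020^4 ≡ 928^2 = 861184 ≡ 2106 (mod 2297)
2020^8 ≡ 2106^2 = 4435236 ≡ 2026 (mod 2297)
2020^16 ≡ 2026^2 = 4104676 ≡ 2234 (mod 2297)
2020^32 ≡ 2234^2 = 4990756 ≡ 1672 (mod 2297)
2020^64 ≡ 1672^2 = 2795584 ≡ 135 (mod 2297)
2020^128 ≡ 135^2 = 18225 ≡ 2146 (mod 2297)
2020^256 ≡ 2146^2 = 4605316 ≡ 2128 (mod 2297)
2020^431 = 2020^256 * 2020^128 * 2020^32 * 2020^8 * 2020^4 * 2020^2 * 2020^1 ≡ 2128 * 2146 * 1672 * 2026 * 2106 * 928 * 2020 (mod 2297).
Accumulate the product:
2128 * 2146 = 4566688 ≡ 252
252 * 1672 = 421344 ≡ 993
993 * 2026 = 2011818 ≡ 1943
1943 * 2106 = 4091958 ≡ 1001
1001 * 928 = 928928 ≡ 940
940 * 2020 = 1898800 ≡ 1478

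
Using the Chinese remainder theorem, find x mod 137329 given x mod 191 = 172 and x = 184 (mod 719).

9531

191⁻¹ mod 719: 191*64 ≡ 1 (mod 719), so 191⁻¹ ≡ 64.
x = 172 + 191*((184 − 172)*64 mod 719) = 172 + 191*49 = 9531.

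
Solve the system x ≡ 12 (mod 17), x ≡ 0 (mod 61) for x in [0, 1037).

488

17⁻¹ mod 61: 17·18 ≡ 1 (mod 61), so 17⁻¹ ≡ 18.
x = 12 + 17·((0 − 12)·18 mod 61) = 12 + 17·28 = 488.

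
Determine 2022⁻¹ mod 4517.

Apply the Euclidean algorithm and back-substitute:
4517 = 2×2022 + 473
2022 = 4×473 + 130
473 = 3×130 + 83
130 = 1×83 + 47
83 = 1×47 + 36
47 = 1×36 + 11
36 = 3×11 + 3
11 = 3×3 + 2
3 = 1×2 + 1
2 = 2×1 + 0
gcd(2022, 4517) = 1, so the inverse exists.
Bézout: 1 = 731×4517 − 1633×2022.
So 2022⁻¹ ≡ −1633 ≡ 2884 (mod 4517).

2884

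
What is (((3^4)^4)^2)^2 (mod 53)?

(3)^4 ≡ 28 (mod 53)
(28)^4 ≡ 15 (mod 53)
(15)^2 ≡ 13 (mod 53)
(13)^2 ≡ 10 (mod 53)

10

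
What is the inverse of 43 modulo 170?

87

Run the extended Euclidean algorithm:
170 = 3·43 + 41
43 = 1·41 + 2
41 = 20·2 + 1
2 = 2·1 + 0
gcd(43, 170) = 1, so the inverse exists.
Bézout: 1 = 21·170 − 83·43.
So 43⁻¹ ≡ −83 ≡ 87 (mod 170).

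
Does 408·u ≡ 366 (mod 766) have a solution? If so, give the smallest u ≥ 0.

gcd(408, 766) = 2, and 2 | 366, so solutions exist.
Divide through by 2: 204·u ≡ 183 (mod 383).
204⁻¹ ≡ 92 (mod 383).
u ≡ 92·183 ≡ 367 (mod 383).
The smallest non-negative solution is u = 367.

367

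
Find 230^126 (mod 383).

174

Compute successive squares:
126 in binary is 1111110, i.e. 126 = 64 + 32 + 16 + 8 + 4 + 2.
230^1 ≡ 230 (mod 383)
230^2 ≡ 230^2 = 52900 ≡ 46 (mod 383)
230^4 ≡ 46^2 = 2116 ≡ 201 (mod 383)
230^8 ≡ 201^2 = 40401 ≡ 186 (mod 383)
230^16 ≡ 186^2 = 34596 ≡ 126 (mod 383)
230^32 ≡ 126^2 = 15876 ≡ 173 (mod 383)
230^64 ≡ 173^2 = 29929 ≡ 55 (mod 383)
230^126 = 230^64 * 230^32 * 230^16 * 230^8 * 230^4 * 230^2 ≡ 55 * 173 * 126 * 186 * 201 * 46 (mod 383).
Accumulate the product:
55 * 173 = 9515 ≡ 323
323 * 126 = 40698 ≡ 100
100 * 186 = 18600 ≡ 216
216 * 201 = 43416 ≡ 137
137 * 46 = 6302 ≡ 174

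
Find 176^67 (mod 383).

By square-and-multiply:
67 in binary is 1000011, i.e. 67 = 64 + 2 + 1.
176^1 ≡ 176 (mod 383)
176^2 ≡ 176^2 = 30976 ≡ 336 (mod 383)
176^4 ≡ 336^2 = 112896 ≡ 294 (mod 383)
176^8 ≡ 294^2 = 86436 ≡ 261 (mod 383)
176^16 ≡ 261^2 = 68121 ≡ 330 (mod 383)
176^32 ≡ 330^2 = 108900 ≡ 128 (mod 383)
176^64 ≡ 128^2 = 16384 ≡ 298 (mod 383)
176^67 = 176^64 · 176^2 · 176^1 ≡ 298 · 336 · 176 (mod 383).
Accumulate the product:
298 · 336 = 100128 ≡ 165
165 · 176 = 29040 ≡ 315

315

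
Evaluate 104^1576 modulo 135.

31

Compute successive squares:
1576 in binary is 11000101000, i.e. 1576 = 1024 + 512 + 32 + 8.
104^1 ≡ 104 (mod 135)
104^2 ≡ 104^2 = 10816 ≡ 16 (mod 135)
104^4 ≡ 16^2 = 256 ≡ 121 (mod 135)
104^8 ≡ 121^2 = 14641 ≡ 61 (mod 135)
104^16 ≡ 61^2 = 3721 ≡ 76 (mod 135)
104^32 ≡ 76^2 = 5776 ≡ 106 (mod 135)
104^64 ≡ 106^2 = 11236 ≡ 31 (mod 135)
104^128 ≡ 31^2 = 961 ≡ 16 (mod 135)
104^256 ≡ 16^2 = 256 ≡ 121 (mod 135)
104^512 ≡ 121^2 = 14641 ≡ 61 (mod 135)
104^1024 ≡ 61^2 = 3721 ≡ 76 (mod 135)
104^1576 = 104^1024 · 104^512 · 104^32 · 104^8 ≡ 76 · 61 · 106 · 61 (mod 135).
Accumulate the product:
76 · 61 = 4636 ≡ 46
46 · 106 = 4876 ≡ 16
16 · 61 = 976 ≡ 31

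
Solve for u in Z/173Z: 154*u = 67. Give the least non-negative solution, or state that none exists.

42

gcd(154, 173) = 1, so a unique solution mod 173 exists.
154⁻¹ ≡ 91 (mod 173).
u ≡ 91*67 ≡ 42 (mod 173).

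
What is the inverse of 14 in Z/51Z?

Run the extended Euclidean algorithm:
51 = 3×14 + 9
14 = 1×9 + 5
9 = 1×5 + 4
5 = 1×4 + 1
4 = 4×1 + 0
gcd(14, 51) = 1, so the inverse exists.
Bézout: 1 = −3×51 + 11×14.
So 14⁻¹ ≡ 11 (mod 51).

11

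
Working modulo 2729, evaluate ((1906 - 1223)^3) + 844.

2081

1906 - 1223 = 683
(683)^3 ≡ 1237 (mod 2729)
1237 + 844 = 2081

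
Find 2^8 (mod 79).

Compute successive squares:
2^1 ≡ 2 (mod 79)
2^2 ≡ 2^2 = 4 (mod 79)
2^4 ≡ 4^2 = 16 (mod 79)
2^8 ≡ 16^2 = 256 ≡ 19 (mod 79)
So 2^8 ≡ 19 (mod 79).

19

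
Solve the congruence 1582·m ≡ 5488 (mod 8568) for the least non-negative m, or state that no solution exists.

gcd(1582, 8568) = 14, and 14 | 5488, so solutions exist.
Divide through by 14: 113·m ≡ 392 mod 612.
113⁻¹ ≡ 65 (mod 612).
m ≡ 65·392 ≡ 388 (mod 612).
The smallest non-negative solution is m = 388.

388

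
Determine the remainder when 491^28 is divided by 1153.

588

Compute successive squares:
28 in binary is 11100, i.e. 28 = 16 + 8 + 4.
491^1 ≡ 491 (mod 1153)
491^2 ≡ 491^2 = 241081 ≡ 104 (mod 1153)
491^4 ≡ 104^2 = 10816 ≡ 439 (mod 1153)
491^8 ≡ 439^2 = 192721 ≡ 170 (mod 1153)
491^16 ≡ 170^2 = 28900 ≡ 75 (mod 1153)
491^28 = 491^16 × 491^8 × 491^4 ≡ 75 × 170 × 439 (mod 1153).
Accumulate the product:
75 × 170 = 12750 ≡ 67
67 × 439 = 29413 ≡ 588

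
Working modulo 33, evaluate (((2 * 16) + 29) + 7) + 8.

2 * 16 = 32
32 + 29 = 61 ≡ 28 (mod 33)
28 + 7 = 35 ≡ 2 (mod 33)
2 + 8 = 10

10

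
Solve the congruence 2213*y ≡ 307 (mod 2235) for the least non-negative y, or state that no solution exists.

gcd(2213, 2235) = 1, so a unique solution mod 2235 exists.
2213⁻¹ ≡ 1727 (mod 2235).
y ≡ 1727*307 ≡ 494 (mod 2235).

494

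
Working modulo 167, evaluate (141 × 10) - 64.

141 × 10 = 1410 ≡ 74 (mod 167)
74 - 64 = 10

10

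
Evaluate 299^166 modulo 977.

961

Compute successive squares:
166 in binary is 10100110, i.e. 166 = 128 + 32 + 4 + 2.
299^1 ≡ 299 (mod 977)
299^2 ≡ 299^2 = 89401 ≡ 494 (mod 977)
299^4 ≡ 494^2 = 244036 ≡ 763 (mod 977)
299^8 ≡ 763^2 = 582169 ≡ 854 (mod 977)
299^16 ≡ 854^2 = 729316 ≡ 474 (mod 977)
299^32 ≡ 474^2 = 224676 ≡ 943 (mod 977)
299^64 ≡ 943^2 = 889249 ≡ 179 (mod 977)
299^128 ≡ 179^2 = 32041 ≡ 777 (mod 977)
299^166 = 299^128 * 299^32 * 299^4 * 299^2 ≡ 777 * 943 * 763 * 494 (mod 977).
Accumulate the product:
777 * 943 = 732711 ≡ 938
938 * 763 = 715694 ≡ 530
530 * 494 = 261820 ≡ 961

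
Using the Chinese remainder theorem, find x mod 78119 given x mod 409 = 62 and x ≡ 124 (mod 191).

67547

409⁻¹ mod 191: 409*92 ≡ 1 (mod 191), so 409⁻¹ ≡ 92.
x = 62 + 409*((124 − 62)*92 mod 191) = 62 + 409*165 = 67547.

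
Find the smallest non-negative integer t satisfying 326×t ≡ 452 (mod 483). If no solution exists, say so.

274

gcd(326, 483) = 1, so a unique solution mod 483 exists.
326⁻¹ ≡ 443 (mod 483).
t ≡ 443×452 ≡ 274 (mod 483).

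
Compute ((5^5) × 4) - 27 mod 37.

(5)^5 ≡ 17 (mod 37)
17 × 4 = 68 ≡ 31 (mod 37)
31 - 27 = 4

4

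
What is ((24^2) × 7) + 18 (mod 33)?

24

(24)^2 ≡ 15 (mod 33)
15 × 7 = 105 ≡ 6 (mod 33)
6 + 18 = 24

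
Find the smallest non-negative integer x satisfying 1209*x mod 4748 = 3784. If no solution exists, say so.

172

gcd(1209, 4748) = 1, so a unique solution mod 4748 exists.
1209⁻¹ ≡ 1241 (mod 4748).
x ≡ 1241*3784 ≡ 172 (mod 4748).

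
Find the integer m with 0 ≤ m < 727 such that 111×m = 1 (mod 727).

131

Apply the Euclidean algorithm and back-substitute:
727 = 6*111 + 61
111 = 1*61 + 50
61 = 1*50 + 11
50 = 4*11 + 6
11 = 1*6 + 5
6 = 1*5 + 1
5 = 5*1 + 0
gcd(111, 727) = 1, so the inverse exists.
Bézout: 1 = −20*727 + 131*111.
So 111⁻¹ ≡ 131 (mod 727).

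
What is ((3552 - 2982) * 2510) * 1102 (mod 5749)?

3552 - 2982 = 570
570 * 2510 = 1430700 ≡ 4948 (mod 5749)
4948 * 1102 = 5452696 ≡ 2644 (mod 5749)

2644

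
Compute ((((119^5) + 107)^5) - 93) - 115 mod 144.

96

(119)^5 ≡ 23 (mod 144)
23 + 107 = 130
(130)^5 ≡ 16 (mod 144)
16 - 93 = -77 ≡ 67 (mod 144)
67 - 115 = -48 ≡ 96 (mod 144)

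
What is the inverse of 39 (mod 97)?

Apply the Euclidean algorithm and back-substitute:
97 = 2*39 + 19
39 = 2*19 + 1
19 = 19*1 + 0
gcd(39, 97) = 1, so the inverse exists.
Bézout: 1 = −2*97 + 5*39.
So 39⁻¹ ≡ 5 (mod 97).

5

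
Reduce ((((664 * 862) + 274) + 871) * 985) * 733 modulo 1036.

664 * 862 = 572368 ≡ 496 (mod 1036)
496 + 274 = 770
770 + 871 = 1641 ≡ 605 (mod 1036)
605 * 985 = 595925 ≡ 225 (mod 1036)
225 * 733 = 164925 ≡ 201 (mod 1036)

201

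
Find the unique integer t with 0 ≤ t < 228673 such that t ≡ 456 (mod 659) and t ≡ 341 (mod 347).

100624

659⁻¹ mod 347: 659×228 ≡ 1 (mod 347), so 659⁻¹ ≡ 228.
t = 456 + 659×((341 − 456)×228 mod 347) = 456 + 659×152 = 100624.
Check: 100624 mod 659 = 456, 100624 mod 347 = 341. ✓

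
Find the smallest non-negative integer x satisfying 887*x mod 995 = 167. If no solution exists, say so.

671

gcd(887, 995) = 1, so a unique solution mod 995 exists.
887⁻¹ ≡ 433 (mod 995).
x ≡ 433*167 ≡ 671 (mod 995).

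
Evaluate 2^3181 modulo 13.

3181 in binary is 110001101101, i.e. 3181 = 2048 + 1024 + 64 + 32 + 8 + 4 + 1.
2^1 ≡ 2 (mod 13)
2^2 ≡ 2^2 = 4 (mod 13)
2^4 ≡ 4^2 = 16 ≡ 3 (mod 13)
2^8 ≡ 3^2 = 9 (mod 13)
2^16 ≡ 9^2 = 81 ≡ 3 (mod 13)
2^32 ≡ 3^2 = 9 (mod 13)
2^64 ≡ 9^2 = 81 ≡ 3 (mod 13)
2^128 ≡ 3^2 = 9 (mod 13)
2^256 ≡ 9^2 = 81 ≡ 3 (mod 13)
2^512 ≡ 3^2 = 9 (mod 13)
2^1024 ≡ 9^2 = 81 ≡ 3 (mod 13)
2^2048 ≡ 3^2 = 9 (mod 13)
2^3181 = 2^2048 × 2^1024 × 2^64 × 2^32 × 2^8 × 2^4 × 2^1 ≡ 9 × 3 × 3 × 9 × 9 × 3 × 2 (mod 13).
Accumulate the product:
9 × 3 = 27 ≡ 1
1 × 3 = 3
3 × 9 = 27 ≡ 1
1 × 9 = 9
9 × 3 = 27 ≡ 1
1 × 2 = 2

2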